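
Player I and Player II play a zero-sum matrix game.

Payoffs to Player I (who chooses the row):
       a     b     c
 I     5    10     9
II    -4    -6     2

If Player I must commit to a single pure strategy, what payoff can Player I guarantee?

The worst-case payoff for each row is I: 5, II: -6.
The best of these is 5.

5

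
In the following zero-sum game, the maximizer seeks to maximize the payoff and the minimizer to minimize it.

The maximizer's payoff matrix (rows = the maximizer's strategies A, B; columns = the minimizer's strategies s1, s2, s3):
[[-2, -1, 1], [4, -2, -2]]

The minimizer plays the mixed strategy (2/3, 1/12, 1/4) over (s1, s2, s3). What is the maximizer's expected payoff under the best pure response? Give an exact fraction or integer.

2

A: (-2)·(2/3) + (-1)·(1/12) + (1)·(1/4) = -7/6.
B: (4)·(2/3) + (-2)·(1/12) + (-2)·(1/4) = 2.
The best pure response is B with expected payoff 2.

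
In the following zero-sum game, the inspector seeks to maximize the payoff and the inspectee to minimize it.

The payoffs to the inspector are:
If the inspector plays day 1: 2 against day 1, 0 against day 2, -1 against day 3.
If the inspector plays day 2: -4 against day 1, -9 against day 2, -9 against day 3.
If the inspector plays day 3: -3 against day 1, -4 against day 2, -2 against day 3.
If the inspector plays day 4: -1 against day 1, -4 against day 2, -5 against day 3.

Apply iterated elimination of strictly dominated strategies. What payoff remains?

-1

Column day 1 is strictly dominated by day 2 for the inspectee (0<2, -9<-4, -4<-3, -4<-1); eliminate day 1.
Row day 4 is strictly dominated by row day 1 (0>-4, -1>-5); eliminate day 4.
Row day 3 is strictly dominated by row day 1 (0>-4, -1>-2); eliminate day 3.
Row day 2 is strictly dominated by row day 1 (0>-9, -1>-9); eliminate day 2.
Column day 2 is strictly dominated by day 3 for the inspectee (-1<0); eliminate day 2.
Only (day 1, day 3) remains, with payoff -1.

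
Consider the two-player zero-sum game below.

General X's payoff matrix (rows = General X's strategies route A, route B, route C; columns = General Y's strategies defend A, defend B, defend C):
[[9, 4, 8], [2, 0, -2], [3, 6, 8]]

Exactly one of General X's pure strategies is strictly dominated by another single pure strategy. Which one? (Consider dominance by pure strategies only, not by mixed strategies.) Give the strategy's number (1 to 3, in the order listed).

Compare route B with route A: 9 > 2, 4 > 0, 8 > -2.
So route A strictly dominates route B for General X; route B is strictly dominated.

2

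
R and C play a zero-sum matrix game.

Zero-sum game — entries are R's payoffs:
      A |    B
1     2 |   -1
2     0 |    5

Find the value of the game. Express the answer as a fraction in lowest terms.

5/4

Row minima are -1 and 0, so R's maximin is 0; column maxima are 2 and 5, so C's minimax is 2. These differ, so the equilibrium is in mixed strategies.
Let R play 1 with probability p. C is indifferent when 2p = −p + 5(1−p), giving p = 5/8.
Let C play A with probability q. R is indifferent when 2q − (1−q) = 5(1−q), giving q = 3/4.
The value is 2·(3/4) + (-1)·(1/4) = 5/4.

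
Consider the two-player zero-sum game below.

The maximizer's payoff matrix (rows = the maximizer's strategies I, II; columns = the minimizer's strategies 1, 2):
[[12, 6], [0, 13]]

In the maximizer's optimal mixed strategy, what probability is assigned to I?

13/19

Row minima are 6 and 0, so the maximizer's maximin is 6; column maxima are 12 and 13, so the minimizer's minimax is 12. These differ, so the equilibrium is in mixed strategies.
Let the maximizer play I with probability p. The minimizer is indifferent when 12p = 6p + 13(1−p), giving p = 13/19.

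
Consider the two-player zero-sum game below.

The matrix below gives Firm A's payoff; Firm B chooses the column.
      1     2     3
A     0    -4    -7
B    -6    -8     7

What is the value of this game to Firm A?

-14/3

Column 1 is strictly dominated by 2 for Firm B (it gives Firm A more in every row).
The remaining 2×2 game on (A, B) × (2, 3) has no saddle point. Let Firm A play A with probability p; indifference gives −4p − 8(1−p) = −7p + 7(1−p), so p = 5/6.
Similarly Firm B's optimal q on 2 is 7/9, and the value is -4·(7/9) + (-7)·(2/9) = -14/3.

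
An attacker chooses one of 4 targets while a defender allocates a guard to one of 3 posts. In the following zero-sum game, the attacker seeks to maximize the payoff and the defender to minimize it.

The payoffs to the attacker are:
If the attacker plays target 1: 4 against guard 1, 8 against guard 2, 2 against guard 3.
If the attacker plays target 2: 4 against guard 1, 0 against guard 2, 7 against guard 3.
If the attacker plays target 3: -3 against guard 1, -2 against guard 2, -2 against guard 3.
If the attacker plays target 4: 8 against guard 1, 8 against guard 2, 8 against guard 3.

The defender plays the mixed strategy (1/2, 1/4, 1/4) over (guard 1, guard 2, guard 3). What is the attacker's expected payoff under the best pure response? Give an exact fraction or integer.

target 1: (4)·(1/2) + (8)·(1/4) + (2)·(1/4) = 9/2.
target 2: (4)·(1/2) + (0)·(1/4) + (7)·(1/4) = 15/4.
target 3: (-3)·(1/2) + (-2)·(1/4) + (-2)·(1/4) = -5/2.
target 4: (8)·(1/2) + (8)·(1/4) + (8)·(1/4) = 8.
The best pure response is target 4 with expected payoff 8.

8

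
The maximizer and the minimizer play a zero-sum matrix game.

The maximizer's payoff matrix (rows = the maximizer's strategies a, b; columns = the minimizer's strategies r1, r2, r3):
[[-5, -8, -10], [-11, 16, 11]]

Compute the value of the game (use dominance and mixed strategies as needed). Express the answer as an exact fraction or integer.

Column r2 is strictly dominated by r3 for the minimizer (it gives the maximizer more in every row).
The remaining 2×2 game on (a, b) × (r1, r3) has no saddle point. Let the maximizer play a with probability p; indifference gives −5p − 11(1−p) = −10p + 11(1−p), so p = 22/27.
Similarly the minimizer's optimal q on r1 is 7/9, and the value is -5·(7/9) + (-10)·(2/9) = -55/9.

-55/9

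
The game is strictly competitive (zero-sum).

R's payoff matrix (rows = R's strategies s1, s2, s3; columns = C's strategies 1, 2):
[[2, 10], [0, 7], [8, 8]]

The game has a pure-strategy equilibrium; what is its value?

Row minima: 2, 0, 8 → R's maximin is 8.
Column maxima: 8, 10 → C's minimax is 8.
They coincide at (s3, 1), so the value is 8.

8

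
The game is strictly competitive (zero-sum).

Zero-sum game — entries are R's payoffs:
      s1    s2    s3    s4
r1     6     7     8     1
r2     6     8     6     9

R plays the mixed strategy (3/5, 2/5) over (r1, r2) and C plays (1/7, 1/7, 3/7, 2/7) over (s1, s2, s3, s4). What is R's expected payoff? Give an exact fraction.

Against (1/7, 1/7, 3/7, 2/7), each row's expected payoff is r1: 39/7; r2: 50/7.
Taking the (3/5, 2/5)-weighted average: (3/5)·(39/7) + (2/5)·(50/7) = 31/5.

31/5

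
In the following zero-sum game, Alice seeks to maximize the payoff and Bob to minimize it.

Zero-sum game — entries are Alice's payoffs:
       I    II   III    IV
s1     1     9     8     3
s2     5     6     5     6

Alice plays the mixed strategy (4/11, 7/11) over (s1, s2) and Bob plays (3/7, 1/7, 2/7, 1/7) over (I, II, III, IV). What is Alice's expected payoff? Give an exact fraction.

383/77

Against (3/7, 1/7, 2/7, 1/7), each row's expected payoff is s1: 31/7; s2: 37/7.
Taking the (4/11, 7/11)-weighted average: (4/11)·(31/7) + (7/11)·(37/7) = 383/77.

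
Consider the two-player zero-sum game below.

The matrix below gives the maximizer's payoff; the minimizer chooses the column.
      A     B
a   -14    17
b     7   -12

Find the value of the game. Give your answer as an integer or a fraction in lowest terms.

Row minima are -14 and -12, so the maximizer's maximin is -12; column maxima are 7 and 17, so the minimizer's minimax is 7. These differ, so the equilibrium is in mixed strategies.
Let the maximizer play a with probability p. The minimizer is indifferent when −14p + 7(1−p) = 17p − 12(1−p), giving p = 19/50.
Let the minimizer play A with probability q. The maximizer is indifferent when −14q + 17(1−q) = 7q − 12(1−q), giving q = 29/50.
The value is -14·(29/50) + (17)·(21/50) = -49/50.

-49/50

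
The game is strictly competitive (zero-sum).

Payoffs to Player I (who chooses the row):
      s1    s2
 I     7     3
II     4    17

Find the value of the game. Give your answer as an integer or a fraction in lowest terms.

Row minima are 3 and 4, so Player I's maximin is 4; column maxima are 7 and 17, so Player II's minimax is 7. These differ, so the equilibrium is in mixed strategies.
Let Player I play I with probability p. Player II is indifferent when 7p + 4(1−p) = 3p + 17(1−p), giving p = 13/17.
Let Player II play s1 with probability q. Player I is indifferent when 7q + 3(1−q) = 4q + 17(1−q), giving q = 14/17.
The value is 7·(14/17) + (3)·(3/17) = 107/17.

107/17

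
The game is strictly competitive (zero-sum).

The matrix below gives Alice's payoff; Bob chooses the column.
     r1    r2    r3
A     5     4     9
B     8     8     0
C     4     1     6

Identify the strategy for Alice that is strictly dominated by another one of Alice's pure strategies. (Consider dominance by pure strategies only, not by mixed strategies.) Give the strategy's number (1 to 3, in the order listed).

Compare C with A: 5 > 4, 4 > 1, 9 > 6.
So A strictly dominates C for Alice; C is strictly dominated.

3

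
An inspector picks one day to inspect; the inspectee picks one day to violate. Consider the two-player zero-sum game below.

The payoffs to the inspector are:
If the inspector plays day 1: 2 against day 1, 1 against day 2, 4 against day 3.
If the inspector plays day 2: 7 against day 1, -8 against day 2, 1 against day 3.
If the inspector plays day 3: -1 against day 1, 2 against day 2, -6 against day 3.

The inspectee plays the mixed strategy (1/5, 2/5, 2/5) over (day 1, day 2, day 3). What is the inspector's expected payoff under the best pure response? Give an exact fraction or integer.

day 1: (2)·(1/5) + (1)·(2/5) + (4)·(2/5) = 12/5.
day 2: (7)·(1/5) + (-8)·(2/5) + (1)·(2/5) = -7/5.
day 3: (-1)·(1/5) + (2)·(2/5) + (-6)·(2/5) = -9/5.
The best pure response is day 1 with expected payoff 12/5.

12/5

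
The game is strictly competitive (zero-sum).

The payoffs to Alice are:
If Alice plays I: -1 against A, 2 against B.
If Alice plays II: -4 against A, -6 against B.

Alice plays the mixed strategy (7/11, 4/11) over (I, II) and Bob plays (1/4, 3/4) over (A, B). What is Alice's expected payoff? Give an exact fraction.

-53/44

Against (1/4, 3/4), each row's expected payoff is I: 5/4; II: -11/2.
Taking the (7/11, 4/11)-weighted average: (7/11)·(5/4) + (4/11)·(-11/2) = -53/44.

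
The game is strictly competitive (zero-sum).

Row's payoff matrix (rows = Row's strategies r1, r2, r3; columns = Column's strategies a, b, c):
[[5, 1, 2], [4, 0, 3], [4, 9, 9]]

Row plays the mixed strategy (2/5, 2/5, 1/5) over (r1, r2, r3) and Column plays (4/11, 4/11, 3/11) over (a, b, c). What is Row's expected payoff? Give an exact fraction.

Against (4/11, 4/11, 3/11), each row's expected payoff is r1: 30/11; r2: 25/11; r3: 79/11.
Taking the (2/5, 2/5, 1/5)-weighted average: (2/5)·(30/11) + (2/5)·(25/11) + (1/5)·(79/11) = 189/55.

189/55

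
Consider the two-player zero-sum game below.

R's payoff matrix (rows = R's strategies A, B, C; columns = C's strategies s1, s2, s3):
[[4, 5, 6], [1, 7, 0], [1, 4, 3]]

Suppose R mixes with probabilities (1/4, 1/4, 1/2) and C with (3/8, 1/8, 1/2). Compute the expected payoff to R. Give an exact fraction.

Against (3/8, 1/8, 1/2), each row's expected payoff is A: 41/8; B: 5/4; C: 19/8.
Taking the (1/4, 1/4, 1/2)-weighted average: (1/4)·(41/8) + (1/4)·(5/4) + (1/2)·(19/8) = 89/32.

89/32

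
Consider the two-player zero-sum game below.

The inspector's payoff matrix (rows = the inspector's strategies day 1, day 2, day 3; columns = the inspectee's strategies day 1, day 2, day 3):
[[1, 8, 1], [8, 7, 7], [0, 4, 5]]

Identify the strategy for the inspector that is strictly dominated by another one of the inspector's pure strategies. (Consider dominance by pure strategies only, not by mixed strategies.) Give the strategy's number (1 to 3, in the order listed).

Compare day 3 with day 2: 8 > 0, 7 > 4, 7 > 5.
So day 2 strictly dominates day 3 for the inspector; day 3 is strictly dominated.

3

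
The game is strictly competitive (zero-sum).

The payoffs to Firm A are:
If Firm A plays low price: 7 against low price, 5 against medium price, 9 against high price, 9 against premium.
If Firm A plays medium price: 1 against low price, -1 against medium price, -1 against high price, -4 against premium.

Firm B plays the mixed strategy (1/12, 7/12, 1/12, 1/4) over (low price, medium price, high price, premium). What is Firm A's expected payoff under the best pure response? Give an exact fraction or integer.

low price: (7)·(1/12) + (5)·(7/12) + (9)·(1/12) + (9)·(1/4) = 13/2.
medium price: (1)·(1/12) + (-1)·(7/12) + (-1)·(1/12) + (-4)·(1/4) = -19/12.
The best pure response is low price with expected payoff 13/2.

13/2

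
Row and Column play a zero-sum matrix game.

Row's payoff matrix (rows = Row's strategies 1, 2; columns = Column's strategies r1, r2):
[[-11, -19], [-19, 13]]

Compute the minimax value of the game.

Row minima are -19 and -19, so Row's maximin is -19; column maxima are -11 and 13, so Column's minimax is -11. These differ, so the equilibrium is in mixed strategies.
Let Row play 1 with probability p. Column is indifferent when −11p − 19(1−p) = −19p + 13(1−p), giving p = 4/5.
Let Column play r1 with probability q. Row is indifferent when −11q − 19(1−q) = −19q + 13(1−q), giving q = 4/5.
The value is -11·(4/5) + (-19)·(1/5) = -63/5.

-63/5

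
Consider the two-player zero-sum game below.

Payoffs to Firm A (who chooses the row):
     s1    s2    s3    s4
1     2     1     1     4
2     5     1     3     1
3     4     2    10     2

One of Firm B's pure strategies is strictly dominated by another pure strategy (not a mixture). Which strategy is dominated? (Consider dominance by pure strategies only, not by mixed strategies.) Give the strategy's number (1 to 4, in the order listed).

1

Firm B prefers columns that give Firm A less. Compare s1 with s2: 1 < 2, 1 < 5, 2 < 4.
So s2 strictly dominates s1 for Firm B; s1 is strictly dominated.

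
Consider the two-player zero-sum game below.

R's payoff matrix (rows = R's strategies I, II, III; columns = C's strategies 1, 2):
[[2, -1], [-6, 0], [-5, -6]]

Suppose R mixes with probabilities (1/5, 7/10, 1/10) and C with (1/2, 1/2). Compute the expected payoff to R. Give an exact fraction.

-51/20

Against (1/2, 1/2), each row's expected payoff is I: 1/2; II: -3; III: -11/2.
Taking the (1/5, 7/10, 1/10)-weighted average: (1/5)·(1/2) + (7/10)·(-3) + (1/10)·(-11/2) = -51/20.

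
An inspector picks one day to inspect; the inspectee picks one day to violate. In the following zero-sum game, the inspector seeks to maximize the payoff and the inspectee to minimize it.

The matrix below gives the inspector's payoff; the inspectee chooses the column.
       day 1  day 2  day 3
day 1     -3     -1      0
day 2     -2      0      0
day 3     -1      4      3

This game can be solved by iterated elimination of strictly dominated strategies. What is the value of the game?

Row day 2 is strictly dominated by row day 3 (-1>-2, 4>0, 3>0); eliminate day 2.
Column day 3 is strictly dominated by day 1 for the inspectee (-3<0, -1<3); eliminate day 3.
Column day 2 is strictly dominated by day 1 for the inspectee (-3<-1, -1<4); eliminate day 2.
Row day 1 is strictly dominated by row day 3 (-1>-3); eliminate day 1.
Only (day 3, day 1) remains, with payoff -1.

-1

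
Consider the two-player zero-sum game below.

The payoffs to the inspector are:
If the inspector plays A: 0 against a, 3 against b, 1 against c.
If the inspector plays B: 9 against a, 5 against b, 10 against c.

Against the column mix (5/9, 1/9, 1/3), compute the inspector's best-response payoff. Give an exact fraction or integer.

80/9

A: (0)·(5/9) + (3)·(1/9) + (1)·(1/3) = 2/3.
B: (9)·(5/9) + (5)·(1/9) + (10)·(1/3) = 80/9.
The best pure response is B with expected payoff 80/9.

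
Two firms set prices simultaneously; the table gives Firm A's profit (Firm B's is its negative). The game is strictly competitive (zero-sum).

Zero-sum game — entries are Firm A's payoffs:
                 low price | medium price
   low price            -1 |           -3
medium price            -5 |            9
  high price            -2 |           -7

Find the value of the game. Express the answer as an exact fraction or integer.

-3/2

Row high price is strictly dominated by row low price, so Firm A never plays it.
The remaining 2×2 game on (low price, medium price) × (low price, medium price) has no saddle point. Let Firm A play low price with probability p; indifference gives −p − 5(1−p) = −3p + 9(1−p), so p = 7/8.
Similarly Firm B's optimal q on low price is 3/4, and the value is -1·(3/4) + (-3)·(1/4) = -3/2.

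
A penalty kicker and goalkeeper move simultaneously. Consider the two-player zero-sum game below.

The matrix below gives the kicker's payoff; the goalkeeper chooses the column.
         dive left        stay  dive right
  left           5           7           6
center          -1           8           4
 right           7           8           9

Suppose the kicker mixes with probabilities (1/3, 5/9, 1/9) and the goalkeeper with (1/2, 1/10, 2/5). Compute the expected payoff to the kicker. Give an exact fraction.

19/5

Against (1/2, 1/10, 2/5), each row's expected payoff is left: 28/5; center: 19/10; right: 79/10.
Taking the (1/3, 5/9, 1/9)-weighted average: (1/3)·(28/5) + (5/9)·(19/10) + (1/9)·(79/10) = 19/5.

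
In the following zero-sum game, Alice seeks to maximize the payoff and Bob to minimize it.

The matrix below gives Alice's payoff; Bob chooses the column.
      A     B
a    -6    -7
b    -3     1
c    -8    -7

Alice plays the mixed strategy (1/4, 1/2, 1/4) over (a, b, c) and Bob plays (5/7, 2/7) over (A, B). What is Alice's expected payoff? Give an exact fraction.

Against (5/7, 2/7), each row's expected payoff is a: -44/7; b: -13/7; c: -54/7.
Taking the (1/4, 1/2, 1/4)-weighted average: (1/4)·(-44/7) + (1/2)·(-13/7) + (1/4)·(-54/7) = -31/7.

-31/7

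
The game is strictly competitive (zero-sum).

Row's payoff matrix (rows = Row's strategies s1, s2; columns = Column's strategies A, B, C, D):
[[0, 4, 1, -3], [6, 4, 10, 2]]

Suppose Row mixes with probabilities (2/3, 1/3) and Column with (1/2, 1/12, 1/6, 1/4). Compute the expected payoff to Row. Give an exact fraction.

5/3

Against (1/2, 1/12, 1/6, 1/4), each row's expected payoff is s1: -1/4; s2: 11/2.
Taking the (2/3, 1/3)-weighted average: (2/3)·(-1/4) + (1/3)·(11/2) = 5/3.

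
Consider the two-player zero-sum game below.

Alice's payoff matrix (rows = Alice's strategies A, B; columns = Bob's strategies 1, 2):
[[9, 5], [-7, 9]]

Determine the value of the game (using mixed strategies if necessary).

29/5

Row minima are 5 and -7, so Alice's maximin is 5; column maxima are 9 and 9, so Bob's minimax is 9. These differ, so the equilibrium is in mixed strategies.
Let Alice play A with probability p. Bob is indifferent when 9p − 7(1−p) = 5p + 9(1−p), giving p = 4/5.
Let Bob play 1 with probability q. Alice is indifferent when 9q + 5(1−q) = −7q + 9(1−q), giving q = 1/5.
The value is 9·(1/5) + (5)·(4/5) = 29/5.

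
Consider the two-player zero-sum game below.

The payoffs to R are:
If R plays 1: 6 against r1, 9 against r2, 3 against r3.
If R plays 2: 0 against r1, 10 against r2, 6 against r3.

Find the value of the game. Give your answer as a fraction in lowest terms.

Column r2 is strictly dominated by r3 for C (it gives R more in every row).
The remaining 2×2 game on (1, 2) × (r1, r3) has no saddle point. Let R play 1 with probability p; indifference gives 6p = 3p + 6(1−p), so p = 2/3.
Similarly C's optimal q on r1 is 1/3, and the value is 6·(1/3) + (3)·(2/3) = 4.

4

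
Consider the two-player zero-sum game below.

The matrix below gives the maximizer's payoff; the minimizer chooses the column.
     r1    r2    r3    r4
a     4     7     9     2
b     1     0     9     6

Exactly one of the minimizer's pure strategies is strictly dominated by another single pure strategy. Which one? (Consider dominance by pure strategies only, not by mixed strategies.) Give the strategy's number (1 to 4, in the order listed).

The minimizer prefers columns that give the maximizer less. Compare r3 with r1: 4 < 9, 1 < 9.
So r1 strictly dominates r3 for the minimizer; r3 is strictly dominated.

3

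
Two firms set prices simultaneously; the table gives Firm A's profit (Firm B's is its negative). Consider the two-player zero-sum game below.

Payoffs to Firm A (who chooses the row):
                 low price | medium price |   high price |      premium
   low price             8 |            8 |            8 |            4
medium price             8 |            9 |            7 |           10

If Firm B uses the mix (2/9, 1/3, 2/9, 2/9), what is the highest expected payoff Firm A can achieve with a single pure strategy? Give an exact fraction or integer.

77/9

low price: (8)·(2/9) + (8)·(1/3) + (8)·(2/9) + (4)·(2/9) = 64/9.
medium price: (8)·(2/9) + (9)·(1/3) + (7)·(2/9) + (10)·(2/9) = 77/9.
The best pure response is medium price with expected payoff 77/9.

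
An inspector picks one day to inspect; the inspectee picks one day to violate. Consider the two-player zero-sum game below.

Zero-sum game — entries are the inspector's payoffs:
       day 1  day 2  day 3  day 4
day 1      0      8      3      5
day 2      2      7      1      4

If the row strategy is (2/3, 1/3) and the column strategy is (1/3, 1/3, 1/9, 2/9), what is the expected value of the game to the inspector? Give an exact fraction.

Against (1/3, 1/3, 1/9, 2/9), each row's expected payoff is day 1: 37/9; day 2: 4.
Taking the (2/3, 1/3)-weighted average: (2/3)·(37/9) + (1/3)·(4) = 110/27.

110/27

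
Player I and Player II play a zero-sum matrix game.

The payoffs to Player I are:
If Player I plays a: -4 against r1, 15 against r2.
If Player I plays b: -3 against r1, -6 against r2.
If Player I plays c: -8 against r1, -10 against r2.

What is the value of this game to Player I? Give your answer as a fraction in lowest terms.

Row c is strictly dominated by row b, so Player I never plays it.
The remaining 2×2 game on (a, b) × (r1, r2) has no saddle point. Let Player I play a with probability p; indifference gives −4p − 3(1−p) = 15p − 6(1−p), so p = 3/22.
Similarly Player II's optimal q on r1 is 21/22, and the value is -4·(21/22) + (15)·(1/22) = -69/22.

-69/22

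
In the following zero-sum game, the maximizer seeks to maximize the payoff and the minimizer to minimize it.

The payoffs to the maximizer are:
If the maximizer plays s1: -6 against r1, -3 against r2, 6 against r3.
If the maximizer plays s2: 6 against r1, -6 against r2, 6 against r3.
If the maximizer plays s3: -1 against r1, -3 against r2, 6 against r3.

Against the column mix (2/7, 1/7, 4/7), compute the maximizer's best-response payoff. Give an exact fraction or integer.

30/7

s1: (-6)·(2/7) + (-3)·(1/7) + (6)·(4/7) = 9/7.
s2: (6)·(2/7) + (-6)·(1/7) + (6)·(4/7) = 30/7.
s3: (-1)·(2/7) + (-3)·(1/7) + (6)·(4/7) = 19/7.
The best pure response is s2 with expected payoff 30/7.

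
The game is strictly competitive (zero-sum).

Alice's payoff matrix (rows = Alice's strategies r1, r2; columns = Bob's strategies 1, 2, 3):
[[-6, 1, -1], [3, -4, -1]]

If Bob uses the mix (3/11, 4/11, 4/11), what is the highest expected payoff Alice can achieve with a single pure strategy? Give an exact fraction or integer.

-1

r1: (-6)·(3/11) + (1)·(4/11) + (-1)·(4/11) = -18/11.
r2: (3)·(3/11) + (-4)·(4/11) + (-1)·(4/11) = -1.
The best pure response is r2 with expected payoff -1.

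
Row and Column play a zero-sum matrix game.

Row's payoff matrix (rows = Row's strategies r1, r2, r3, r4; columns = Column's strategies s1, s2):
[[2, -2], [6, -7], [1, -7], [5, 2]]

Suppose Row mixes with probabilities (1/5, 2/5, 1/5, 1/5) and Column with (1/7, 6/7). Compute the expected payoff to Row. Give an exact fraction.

-106/35

Against (1/7, 6/7), each row's expected payoff is r1: -10/7; r2: -36/7; r3: -41/7; r4: 17/7.
Taking the (1/5, 2/5, 1/5, 1/5)-weighted average: (1/5)·(-10/7) + (2/5)·(-36/7) + (1/5)·(-41/7) + (1/5)·(17/7) = -106/35.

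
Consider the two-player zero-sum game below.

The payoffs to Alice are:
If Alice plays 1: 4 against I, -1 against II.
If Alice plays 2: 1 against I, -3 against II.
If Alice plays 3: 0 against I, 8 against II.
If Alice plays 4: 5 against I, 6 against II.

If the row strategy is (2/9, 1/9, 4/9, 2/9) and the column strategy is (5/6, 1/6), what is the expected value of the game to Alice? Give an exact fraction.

Against (5/6, 1/6), each row's expected payoff is 1: 19/6; 2: 1/3; 3: 4/3; 4: 31/6.
Taking the (2/9, 1/9, 4/9, 2/9)-weighted average: (2/9)·(19/6) + (1/9)·(1/3) + (4/9)·(4/3) + (2/9)·(31/6) = 67/27.

67/27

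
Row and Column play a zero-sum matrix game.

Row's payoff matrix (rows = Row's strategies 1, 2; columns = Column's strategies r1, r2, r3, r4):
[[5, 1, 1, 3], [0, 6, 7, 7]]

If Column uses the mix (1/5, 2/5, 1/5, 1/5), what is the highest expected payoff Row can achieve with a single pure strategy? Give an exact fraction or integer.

26/5

1: (5)·(1/5) + (1)·(2/5) + (1)·(1/5) + (3)·(1/5) = 11/5.
2: (0)·(1/5) + (6)·(2/5) + (7)·(1/5) + (7)·(1/5) = 26/5.
The best pure response is 2 with expected payoff 26/5.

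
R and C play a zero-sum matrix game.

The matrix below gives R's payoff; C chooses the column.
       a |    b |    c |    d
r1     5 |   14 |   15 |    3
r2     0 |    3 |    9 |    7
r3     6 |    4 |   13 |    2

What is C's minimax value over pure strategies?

6

The worst case (largest entry) in each column is a: 6, b: 14, c: 15, d: 7.
The best (smallest) of these is 6.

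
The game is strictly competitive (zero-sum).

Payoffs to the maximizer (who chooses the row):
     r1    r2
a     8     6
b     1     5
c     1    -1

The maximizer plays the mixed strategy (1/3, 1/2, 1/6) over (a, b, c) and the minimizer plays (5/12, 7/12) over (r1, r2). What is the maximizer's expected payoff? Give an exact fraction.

Against (5/12, 7/12), each row's expected payoff is a: 41/6; b: 10/3; c: -1/6.
Taking the (1/3, 1/2, 1/6)-weighted average: (1/3)·(41/6) + (1/2)·(10/3) + (1/6)·(-1/6) = 47/12.

47/12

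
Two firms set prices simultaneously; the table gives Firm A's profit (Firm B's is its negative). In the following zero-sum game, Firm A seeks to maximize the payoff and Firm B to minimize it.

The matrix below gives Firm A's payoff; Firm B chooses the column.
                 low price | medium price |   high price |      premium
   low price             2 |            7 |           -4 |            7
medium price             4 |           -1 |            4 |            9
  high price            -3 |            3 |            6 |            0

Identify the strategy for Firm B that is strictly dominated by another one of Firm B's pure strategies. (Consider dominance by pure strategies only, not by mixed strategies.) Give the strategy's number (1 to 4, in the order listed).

4

Firm B prefers columns that give Firm A less. Compare premium with low price: 2 < 7, 4 < 9, -3 < 0.
So low price strictly dominates premium for Firm B; premium is strictly dominated.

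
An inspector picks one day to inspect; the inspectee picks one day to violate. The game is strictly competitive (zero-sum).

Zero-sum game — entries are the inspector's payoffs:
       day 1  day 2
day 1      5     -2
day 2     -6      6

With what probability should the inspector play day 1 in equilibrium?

Row minima are -2 and -6, so the inspector's maximin is -2; column maxima are 5 and 6, so the inspectee's minimax is 5. These differ, so the equilibrium is in mixed strategies.
Let the inspector play day 1 with probability p. The inspectee is indifferent when 5p − 6(1−p) = −2p + 6(1−p), giving p = 12/19.

12/19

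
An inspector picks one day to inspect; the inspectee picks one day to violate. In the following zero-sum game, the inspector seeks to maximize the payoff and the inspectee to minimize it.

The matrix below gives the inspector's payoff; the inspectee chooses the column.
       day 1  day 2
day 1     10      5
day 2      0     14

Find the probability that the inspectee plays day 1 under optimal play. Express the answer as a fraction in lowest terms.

Row minima are 5 and 0, so the inspector's maximin is 5; column maxima are 10 and 14, so the inspectee's minimax is 10. These differ, so the equilibrium is in mixed strategies.
Let the inspectee play day 1 with probability q. The inspector is indifferent when 10q + 5(1−q) = 14(1−q), giving q = 9/19.

9/19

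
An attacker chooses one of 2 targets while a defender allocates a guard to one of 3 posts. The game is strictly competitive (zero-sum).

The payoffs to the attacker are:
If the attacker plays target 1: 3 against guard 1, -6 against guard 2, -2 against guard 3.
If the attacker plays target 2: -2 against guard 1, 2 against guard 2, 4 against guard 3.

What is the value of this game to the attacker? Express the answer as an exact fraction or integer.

-6/13

Column guard 3 is strictly dominated by guard 2 for the defender (it gives the attacker more in every row).
The remaining 2×2 game on (target 1, target 2) × (guard 1, guard 2) has no saddle point. Let the attacker play target 1 with probability p; indifference gives 3p − 2(1−p) = −6p + 2(1−p), so p = 4/13.
Similarly the defender's optimal q on guard 1 is 8/13, and the value is 3·(8/13) + (-6)·(5/13) = -6/13.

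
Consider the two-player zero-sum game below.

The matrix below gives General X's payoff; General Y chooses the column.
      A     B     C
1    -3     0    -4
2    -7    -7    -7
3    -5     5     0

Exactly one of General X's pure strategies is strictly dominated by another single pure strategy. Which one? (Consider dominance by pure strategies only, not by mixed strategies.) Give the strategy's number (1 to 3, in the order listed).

2

Compare 2 with 1: -3 > -7, 0 > -7, -4 > -7.
So 1 strictly dominates 2 for General X; 2 is strictly dominated.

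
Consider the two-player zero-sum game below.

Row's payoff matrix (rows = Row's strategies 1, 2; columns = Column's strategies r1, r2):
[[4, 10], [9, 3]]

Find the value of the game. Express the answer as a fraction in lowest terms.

Row minima are 4 and 3, so Row's maximin is 4; column maxima are 9 and 10, so Column's minimax is 9. These differ, so the equilibrium is in mixed strategies.
Let Row play 1 with probability p. Column is indifferent when 4p + 9(1−p) = 10p + 3(1−p), giving p = 1/2.
Let Column play r1 with probability q. Row is indifferent when 4q + 10(1−q) = 9q + 3(1−q), giving q = 7/12.
The value is 4·(7/12) + (10)·(5/12) = 13/2.

13/2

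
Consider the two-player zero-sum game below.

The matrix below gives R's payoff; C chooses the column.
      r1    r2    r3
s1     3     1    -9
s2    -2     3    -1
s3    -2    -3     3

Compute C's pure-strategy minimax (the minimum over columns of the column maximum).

The worst case (largest entry) in each column is r1: 3, r2: 3, r3: 3.
The best (smallest) of these is 3.

3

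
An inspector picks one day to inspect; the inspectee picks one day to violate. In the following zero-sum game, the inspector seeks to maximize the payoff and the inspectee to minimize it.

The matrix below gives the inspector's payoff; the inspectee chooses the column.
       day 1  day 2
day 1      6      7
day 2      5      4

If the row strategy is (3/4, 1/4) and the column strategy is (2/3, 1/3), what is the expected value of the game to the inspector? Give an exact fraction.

71/12

Against (2/3, 1/3), each row's expected payoff is day 1: 19/3; day 2: 14/3.
Taking the (3/4, 1/4)-weighted average: (3/4)·(19/3) + (1/4)·(14/3) = 71/12.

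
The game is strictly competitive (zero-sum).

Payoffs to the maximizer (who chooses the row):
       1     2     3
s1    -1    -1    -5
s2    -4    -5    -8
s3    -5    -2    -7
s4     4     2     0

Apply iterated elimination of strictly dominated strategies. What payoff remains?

0

Column 2 is strictly dominated by 3 for the minimizer (-5<-1, -8<-5, -7<-2, 0<2); eliminate 2.
Column 1 is strictly dominated by 3 for the minimizer (-5<-1, -8<-4, -7<-5, 0<4); eliminate 1.
Row s3 is strictly dominated by row s1 (-5>-7); eliminate s3.
Row s1 is strictly dominated by row s4 (0>-5); eliminate s1.
Row s2 is strictly dominated by row s4 (0>-8); eliminate s2.
Only (s4, 3) remains, with payoff 0.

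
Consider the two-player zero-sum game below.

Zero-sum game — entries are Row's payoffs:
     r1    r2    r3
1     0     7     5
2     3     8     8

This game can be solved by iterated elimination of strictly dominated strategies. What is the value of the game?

Row 1 is strictly dominated by row 2 (3>0, 8>7, 8>5); eliminate 1.
Column r2 is strictly dominated by r1 for Column (3<8); eliminate r2.
Column r3 is strictly dominated by r1 for Column (3<8); eliminate r3.
Only (2, r1) remains, with payoff 3.

3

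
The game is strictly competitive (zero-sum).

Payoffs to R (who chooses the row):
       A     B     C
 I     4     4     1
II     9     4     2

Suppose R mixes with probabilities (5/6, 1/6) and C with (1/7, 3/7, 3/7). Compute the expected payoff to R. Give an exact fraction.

61/21

Against (1/7, 3/7, 3/7), each row's expected payoff is I: 19/7; II: 27/7.
Taking the (5/6, 1/6)-weighted average: (5/6)·(19/7) + (1/6)·(27/7) = 61/21.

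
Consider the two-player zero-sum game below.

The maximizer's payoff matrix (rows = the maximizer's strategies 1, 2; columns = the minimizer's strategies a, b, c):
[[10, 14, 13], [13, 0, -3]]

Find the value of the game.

199/19

Column b is strictly dominated by c for the minimizer (it gives the maximizer more in every row).
The remaining 2×2 game on (1, 2) × (a, c) has no saddle point. Let the maximizer play 1 with probability p; indifference gives 10p + 13(1−p) = 13p − 3(1−p), so p = 16/19.
Similarly the minimizer's optimal q on a is 16/19, and the value is 10·(16/19) + (13)·(3/19) = 199/19.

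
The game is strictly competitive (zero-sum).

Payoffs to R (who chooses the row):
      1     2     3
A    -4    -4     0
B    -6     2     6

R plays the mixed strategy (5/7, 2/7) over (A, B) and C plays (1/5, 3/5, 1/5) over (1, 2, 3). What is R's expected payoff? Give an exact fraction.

Against (1/5, 3/5, 1/5), each row's expected payoff is A: -16/5; B: 6/5.
Taking the (5/7, 2/7)-weighted average: (5/7)·(-16/5) + (2/7)·(6/5) = -68/35.

-68/35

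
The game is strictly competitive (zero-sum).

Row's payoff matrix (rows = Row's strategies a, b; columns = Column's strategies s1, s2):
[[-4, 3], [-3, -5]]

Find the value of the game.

-29/9

Row minima are -4 and -5, so Row's maximin is -4; column maxima are -3 and 3, so Column's minimax is -3. These differ, so the equilibrium is in mixed strategies.
Let Row play a with probability p. Column is indifferent when −4p − 3(1−p) = 3p − 5(1−p), giving p = 2/9.
Let Column play s1 with probability q. Row is indifferent when −4q + 3(1−q) = −3q − 5(1−q), giving q = 8/9.
The value is -4·(8/9) + (3)·(1/9) = -29/9.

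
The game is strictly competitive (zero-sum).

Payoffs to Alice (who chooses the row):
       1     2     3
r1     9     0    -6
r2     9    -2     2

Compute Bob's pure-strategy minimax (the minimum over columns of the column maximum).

0

The worst case (largest entry) in each column is 1: 9, 2: 0, 3: 2.
The best (smallest) of these is 0.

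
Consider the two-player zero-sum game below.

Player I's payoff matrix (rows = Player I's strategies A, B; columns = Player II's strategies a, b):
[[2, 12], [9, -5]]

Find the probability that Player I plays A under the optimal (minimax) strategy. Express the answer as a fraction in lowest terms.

7/12

Row minima are 2 and -5, so Player I's maximin is 2; column maxima are 9 and 12, so Player II's minimax is 9. These differ, so the equilibrium is in mixed strategies.
Let Player I play A with probability p. Player II is indifferent when 2p + 9(1−p) = 12p − 5(1−p), giving p = 7/12.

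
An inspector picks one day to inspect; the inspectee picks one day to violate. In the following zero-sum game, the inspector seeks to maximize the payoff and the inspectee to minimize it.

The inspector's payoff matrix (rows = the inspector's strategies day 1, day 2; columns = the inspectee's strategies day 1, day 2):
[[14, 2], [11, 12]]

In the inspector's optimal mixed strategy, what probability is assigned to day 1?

Row minima are 2 and 11, so the inspector's maximin is 11; column maxima are 14 and 12, so the inspectee's minimax is 12. These differ, so the equilibrium is in mixed strategies.
Let the inspector play day 1 with probability p. The inspectee is indifferent when 14p + 11(1−p) = 2p + 12(1−p), giving p = 1/13.

1/13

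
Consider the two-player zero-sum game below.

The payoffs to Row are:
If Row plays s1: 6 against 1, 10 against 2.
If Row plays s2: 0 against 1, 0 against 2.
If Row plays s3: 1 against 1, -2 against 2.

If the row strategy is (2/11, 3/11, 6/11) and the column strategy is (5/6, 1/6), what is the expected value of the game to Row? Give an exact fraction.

49/33

Against (5/6, 1/6), each row's expected payoff is s1: 20/3; s2: 0; s3: 1/2.
Taking the (2/11, 3/11, 6/11)-weighted average: (2/11)·(20/3) + (3/11)·(0) + (6/11)·(1/2) = 49/33.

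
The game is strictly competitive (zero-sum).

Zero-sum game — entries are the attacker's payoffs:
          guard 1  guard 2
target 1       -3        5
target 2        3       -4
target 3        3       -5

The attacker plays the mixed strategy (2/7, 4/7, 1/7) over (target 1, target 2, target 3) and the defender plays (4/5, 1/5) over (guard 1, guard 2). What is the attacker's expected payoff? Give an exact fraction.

Against (4/5, 1/5), each row's expected payoff is target 1: -7/5; target 2: 8/5; target 3: 7/5.
Taking the (2/7, 4/7, 1/7)-weighted average: (2/7)·(-7/5) + (4/7)·(8/5) + (1/7)·(7/5) = 5/7.

5/7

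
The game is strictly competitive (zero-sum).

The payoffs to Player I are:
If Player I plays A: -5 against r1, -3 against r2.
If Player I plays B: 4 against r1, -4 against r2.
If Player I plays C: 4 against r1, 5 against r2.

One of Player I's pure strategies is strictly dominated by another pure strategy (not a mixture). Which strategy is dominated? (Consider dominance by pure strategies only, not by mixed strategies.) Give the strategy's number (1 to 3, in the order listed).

Compare A with C: 4 > -5, 5 > -3.
So C strictly dominates A for Player I; A is strictly dominated.

1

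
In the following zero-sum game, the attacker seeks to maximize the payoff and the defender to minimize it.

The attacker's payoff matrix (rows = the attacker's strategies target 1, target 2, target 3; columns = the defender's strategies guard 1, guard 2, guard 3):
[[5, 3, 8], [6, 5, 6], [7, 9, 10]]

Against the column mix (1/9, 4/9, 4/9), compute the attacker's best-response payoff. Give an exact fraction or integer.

83/9

target 1: (5)·(1/9) + (3)·(4/9) + (8)·(4/9) = 49/9.
target 2: (6)·(1/9) + (5)·(4/9) + (6)·(4/9) = 50/9.
target 3: (7)·(1/9) + (9)·(4/9) + (10)·(4/9) = 83/9.
The best pure response is target 3 with expected payoff 83/9.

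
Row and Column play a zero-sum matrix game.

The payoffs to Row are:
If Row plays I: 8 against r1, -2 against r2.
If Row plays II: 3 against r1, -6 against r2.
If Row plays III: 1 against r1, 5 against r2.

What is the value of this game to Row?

Row II is strictly dominated by row I, so Row never plays it.
The remaining 2×2 game on (I, III) × (r1, r2) has no saddle point. Let Row play I with probability p; indifference gives 8p + (1−p) = −2p + 5(1−p), so p = 2/7.
Similarly Column's optimal q on r1 is 1/2, and the value is 8·(1/2) + (-2)·(1/2) = 3.

3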